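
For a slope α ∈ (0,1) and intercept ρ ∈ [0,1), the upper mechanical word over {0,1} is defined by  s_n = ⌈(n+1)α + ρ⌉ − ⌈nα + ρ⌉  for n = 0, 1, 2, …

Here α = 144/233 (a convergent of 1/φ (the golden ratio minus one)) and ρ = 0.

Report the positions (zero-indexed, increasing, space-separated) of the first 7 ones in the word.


0 1 3 4 6 8 9

n=0: ⌈144/233⌉−⌈0/233⌉ = 1−0 = 1  ← one
n=1: ⌈288/233⌉−⌈144/233⌉ = 2−1 = 1  ← one
n=2: ⌈432/233⌉−⌈288/233⌉ = 2−2 = 0
n=3: ⌈576/233⌉−⌈432/233⌉ = 3−2 = 1  ← one
n=4: ⌈720/233⌉−⌈576/233⌉ = 4−3 = 1  ← one
n=5: ⌈864/233⌉−⌈720/233⌉ = 4−4 = 0
n=6: ⌈1008/233⌉−⌈864/233⌉ = 5−4 = 1  ← one
n=7: ⌈1152/233⌉−⌈1008/233⌉ = 5−5 = 0
n=8: ⌈1296/233⌉−⌈1152/233⌉ = 6−5 = 1  ← one
n=9: ⌈1440/233⌉−⌈1296/233⌉ = 7−6 = 1  ← one
positions of the first 7 ones: 0 1 3 4 6 8 9


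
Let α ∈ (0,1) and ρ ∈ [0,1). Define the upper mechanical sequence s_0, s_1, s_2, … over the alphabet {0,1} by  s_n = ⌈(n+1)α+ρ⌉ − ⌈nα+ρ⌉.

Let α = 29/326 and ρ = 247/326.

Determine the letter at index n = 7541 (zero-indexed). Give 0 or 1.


0

(n+1)α + ρ = (7542·29 + 247) / 326 = 218965/326
nα + ρ     = (7541·29 + 247) / 326 = 218936/326
⌈218965/326⌉ = 672,  ⌈218936/326⌉ = 672
s_{7541} = 672 − 672 = 0


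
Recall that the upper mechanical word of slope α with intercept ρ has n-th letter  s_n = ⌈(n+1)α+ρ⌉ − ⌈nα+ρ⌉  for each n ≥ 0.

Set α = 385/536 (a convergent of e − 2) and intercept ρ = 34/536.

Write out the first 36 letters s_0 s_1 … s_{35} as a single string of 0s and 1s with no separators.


011011101101110110111011101101110110

n=0: ⌈(1·385+34)/536⌉ − ⌈(0·385+34)/536⌉ = ⌈419/536⌉ − ⌈34/536⌉ = 1 − 1 = 0
n=1: ⌈(2·385+34)/536⌉ − ⌈(1·385+34)/536⌉ = ⌈804/536⌉ − ⌈419/536⌉ = 2 − 1 = 1
n=2: ⌈(3·385+34)/536⌉ − ⌈(2·385+34)/536⌉ = ⌈1189/536⌉ − ⌈804/536⌉ = 3 − 2 = 1
n=3: ⌈(4·385+34)/536⌉ − ⌈(3·385+34)/536⌉ = ⌈1574/536⌉ − ⌈1189/536⌉ = 3 − 3 = 0
n=4: ⌈(5·385+34)/536⌉ − ⌈(4·385+34)/536⌉ = ⌈1959/536⌉ − ⌈1574/536⌉ = 4 − 3 = 1
n=5: ⌈(6·385+34)/536⌉ − ⌈(5·385+34)/536⌉ = ⌈2344/536⌉ − ⌈1959/536⌉ = 5 − 4 = 1
n=6: ⌈(7·385+34)/536⌉ − ⌈(6·385+34)/536⌉ = ⌈2729/536⌉ − ⌈2344/536⌉ = 6 − 5 = 1
n=7: ⌈(8·385+34)/536⌉ − ⌈(7·385+34)/536⌉ = ⌈3114/536⌉ − ⌈2729/536⌉ = 6 − 6 = 0
n=8: ⌈(9·385+34)/536⌉ − ⌈(8·385+34)/536⌉ = ⌈3499/536⌉ − ⌈3114/536⌉ = 7 − 6 = 1
n=9: ⌈(10·385+34)/536⌉ − ⌈(9·385+34)/536⌉ = ⌈3884/536⌉ − ⌈3499/536⌉ = 8 − 7 = 1
n=10: ⌈(11·385+34)/536⌉ − ⌈(10·385+34)/536⌉ = ⌈4269/536⌉ − ⌈3884/536⌉ = 8 − 8 = 0
n=11: ⌈(12·385+34)/536⌉ − ⌈(11·385+34)/536⌉ = ⌈4654/536⌉ − ⌈4269/536⌉ = 9 − 8 = 1
n=12: ⌈(13·385+34)/536⌉ − ⌈(12·385+34)/536⌉ = ⌈5039/536⌉ − ⌈4654/536⌉ = 10 − 9 = 1
n=13: ⌈(14·385+34)/536⌉ − ⌈(13·385+34)/536⌉ = ⌈5424/536⌉ − ⌈5039/536⌉ = 11 − 10 = 1
n=14: ⌈(15·385+34)/536⌉ − ⌈(14·385+34)/536⌉ = ⌈5809/536⌉ − ⌈5424/536⌉ = 11 − 11 = 0
n=15: ⌈(16·385+34)/536⌉ − ⌈(15·385+34)/536⌉ = ⌈6194/536⌉ − ⌈5809/536⌉ = 12 − 11 = 1
n=16: ⌈(17·385+34)/536⌉ − ⌈(16·385+34)/536⌉ = ⌈6579/536⌉ − ⌈6194/536⌉ = 13 − 12 = 1
n=17: ⌈(18·385+34)/536⌉ − ⌈(17·385+34)/536⌉ = ⌈6964/536⌉ − ⌈6579/536⌉ = 13 − 13 = 0
n=18: ⌈(19·385+34)/536⌉ − ⌈(18·385+34)/536⌉ = ⌈7349/536⌉ − ⌈6964/536⌉ = 14 − 13 = 1
n=19: ⌈(20·385+34)/536⌉ − ⌈(19·385+34)/536⌉ = ⌈7734/536⌉ − ⌈7349/536⌉ = 15 − 14 = 1
n=20: ⌈(21·385+34)/536⌉ − ⌈(20·385+34)/536⌉ = ⌈8119/536⌉ − ⌈7734/536⌉ = 16 − 15 = 1
n=21: ⌈(22·385+34)/536⌉ − ⌈(21·385+34)/536⌉ = ⌈8504/536⌉ − ⌈8119/536⌉ = 16 − 16 = 0
n=22: ⌈(23·385+34)/536⌉ − ⌈(22·385+34)/536⌉ = ⌈8889/536⌉ − ⌈8504/536⌉ = 17 − 16 = 1
n=23: ⌈(24·385+34)/536⌉ − ⌈(23·385+34)/536⌉ = ⌈9274/536⌉ − ⌈8889/536⌉ = 18 − 17 = 1
n=24: ⌈(25·385+34)/536⌉ − ⌈(24·385+34)/536⌉ = ⌈9659/536⌉ − ⌈9274/536⌉ = 19 − 18 = 1
n=25: ⌈(26·385+34)/536⌉ − ⌈(25·385+34)/536⌉ = ⌈10044/536⌉ − ⌈9659/536⌉ = 19 − 19 = 0
n=26: ⌈(27·385+34)/536⌉ − ⌈(26·385+34)/536⌉ = ⌈10429/536⌉ − ⌈10044/536⌉ = 20 − 19 = 1
n=27: ⌈(28·385+34)/536⌉ − ⌈(27·385+34)/536⌉ = ⌈10814/536⌉ − ⌈10429/536⌉ = 21 − 20 = 1
n=28: ⌈(29·385+34)/536⌉ − ⌈(28·385+34)/536⌉ = ⌈11199/536⌉ − ⌈10814/536⌉ = 21 − 21 = 0
n=29: ⌈(30·385+34)/536⌉ − ⌈(29·385+34)/536⌉ = ⌈11584/536⌉ − ⌈11199/536⌉ = 22 − 21 = 1
n=30: ⌈(31·385+34)/536⌉ − ⌈(30·385+34)/536⌉ = ⌈11969/536⌉ − ⌈11584/536⌉ = 23 − 22 = 1
n=31: ⌈(32·385+34)/536⌉ − ⌈(31·385+34)/536⌉ = ⌈12354/536⌉ − ⌈11969/536⌉ = 24 − 23 = 1
n=32: ⌈(33·385+34)/536⌉ − ⌈(32·385+34)/536⌉ = ⌈12739/536⌉ − ⌈12354/536⌉ = 24 − 24 = 0
n=33: ⌈(34·385+34)/536⌉ − ⌈(33·385+34)/536⌉ = ⌈13124/536⌉ − ⌈12739/536⌉ = 25 − 24 = 1
n=34: ⌈(35·385+34)/536⌉ − ⌈(34·385+34)/536⌉ = ⌈13509/536⌉ − ⌈13124/536⌉ = 26 − 25 = 1
n=35: ⌈(36·385+34)/536⌉ − ⌈(35·385+34)/536⌉ = ⌈13894/536⌉ − ⌈13509/536⌉ = 26 − 26 = 0


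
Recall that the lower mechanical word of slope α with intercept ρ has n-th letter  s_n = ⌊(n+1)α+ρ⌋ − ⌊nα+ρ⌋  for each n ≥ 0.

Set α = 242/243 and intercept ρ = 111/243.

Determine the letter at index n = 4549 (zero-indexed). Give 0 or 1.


(n+1)α + ρ = (4550·242 + 111) / 243 = 1101211/243
nα + ρ     = (4549·242 + 111) / 243 = 1100969/243
⌊1101211/243⌋ = 4531,  ⌊1100969/243⌋ = 4530
s_{4549} = 4531 − 4530 = 1

1


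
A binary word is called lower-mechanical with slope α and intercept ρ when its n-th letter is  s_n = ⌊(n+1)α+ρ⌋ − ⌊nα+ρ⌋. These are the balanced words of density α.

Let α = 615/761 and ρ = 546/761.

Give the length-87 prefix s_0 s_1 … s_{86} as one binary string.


111011110111110111101111011110111110111101111011110111101111101111011110111101111011111

n=0: ⌊(1·615+546)/761⌋ − ⌊(0·615+546)/761⌋ = ⌊1161/761⌋ − ⌊546/761⌋ = 1 − 0 = 1
n=1: ⌊(2·615+546)/761⌋ − ⌊(1·615+546)/761⌋ = ⌊1776/761⌋ − ⌊1161/761⌋ = 2 − 1 = 1
n=2: ⌊(3·615+546)/761⌋ − ⌊(2·615+546)/761⌋ = ⌊2391/761⌋ − ⌊1776/761⌋ = 3 − 2 = 1
n=3: ⌊(4·615+546)/761⌋ − ⌊(3·615+546)/761⌋ = ⌊3006/761⌋ − ⌊2391/761⌋ = 3 − 3 = 0
n=4: ⌊(5·615+546)/761⌋ − ⌊(4·615+546)/761⌋ = ⌊3621/761⌋ − ⌊3006/761⌋ = 4 − 3 = 1
n=5: ⌊(6·615+546)/761⌋ − ⌊(5·615+546)/761⌋ = ⌊4236/761⌋ − ⌊3621/761⌋ = 5 − 4 = 1
n=6: ⌊(7·615+546)/761⌋ − ⌊(6·615+546)/761⌋ = ⌊4851/761⌋ − ⌊4236/761⌋ = 6 − 5 = 1
n=7: ⌊(8·615+546)/761⌋ − ⌊(7·615+546)/761⌋ = ⌊5466/761⌋ − ⌊4851/761⌋ = 7 − 6 = 1
n=8: ⌊(9·615+546)/761⌋ − ⌊(8·615+546)/761⌋ = ⌊6081/761⌋ − ⌊5466/761⌋ = 7 − 7 = 0
n=9: ⌊(10·615+546)/761⌋ − ⌊(9·615+546)/761⌋ = ⌊6696/761⌋ − ⌊6081/761⌋ = 8 − 7 = 1
n=10: ⌊(11·615+546)/761⌋ − ⌊(10·615+546)/761⌋ = ⌊7311/761⌋ − ⌊6696/761⌋ = 9 − 8 = 1
n=11: ⌊(12·615+546)/761⌋ − ⌊(11·615+546)/761⌋ = ⌊7926/761⌋ − ⌊7311/761⌋ = 10 − 9 = 1
n=12: ⌊(13·615+546)/761⌋ − ⌊(12·615+546)/761⌋ = ⌊8541/761⌋ − ⌊7926/761⌋ = 11 − 10 = 1
n=13: ⌊(14·615+546)/761⌋ − ⌊(13·615+546)/761⌋ = ⌊9156/761⌋ − ⌊8541/761⌋ = 12 − 11 = 1
n=14: ⌊(15·615+546)/761⌋ − ⌊(14·615+546)/761⌋ = ⌊9771/761⌋ − ⌊9156/761⌋ = 12 − 12 = 0
n=15: ⌊(16·615+546)/761⌋ − ⌊(15·615+546)/761⌋ = ⌊10386/761⌋ − ⌊9771/761⌋ = 13 − 12 = 1
n=16: ⌊(17·615+546)/761⌋ − ⌊(16·615+546)/761⌋ = ⌊11001/761⌋ − ⌊10386/761⌋ = 14 − 13 = 1
n=17: ⌊(18·615+546)/761⌋ − ⌊(17·615+546)/761⌋ = ⌊11616/761⌋ − ⌊11001/761⌋ = 15 − 14 = 1
n=18: ⌊(19·615+546)/761⌋ − ⌊(18·615+546)/761⌋ = ⌊12231/761⌋ − ⌊11616/761⌋ = 16 − 15 = 1
n=19: ⌊(20·615+546)/761⌋ − ⌊(19·615+546)/761⌋ = ⌊12846/761⌋ − ⌊12231/761⌋ = 16 − 16 = 0
n=20: ⌊(21·615+546)/761⌋ − ⌊(20·615+546)/761⌋ = ⌊13461/761⌋ − ⌊12846/761⌋ = 17 − 16 = 1
n=21: ⌊(22·615+546)/761⌋ − ⌊(21·615+546)/761⌋ = ⌊14076/761⌋ − ⌊13461/761⌋ = 18 − 17 = 1
n=22: ⌊(23·615+546)/761⌋ − ⌊(22·615+546)/761⌋ = ⌊14691/761⌋ − ⌊14076/761⌋ = 19 − 18 = 1
n=23: ⌊(24·615+546)/761⌋ − ⌊(23·615+546)/761⌋ = ⌊15306/761⌋ − ⌊14691/761⌋ = 20 − 19 = 1
n=24: ⌊(25·615+546)/761⌋ − ⌊(24·615+546)/761⌋ = ⌊15921/761⌋ − ⌊15306/761⌋ = 20 − 20 = 0
n=25: ⌊(26·615+546)/761⌋ − ⌊(25·615+546)/761⌋ = ⌊16536/761⌋ − ⌊15921/761⌋ = 21 − 20 = 1
n=26: ⌊(27·615+546)/761⌋ − ⌊(26·615+546)/761⌋ = ⌊17151/761⌋ − ⌊16536/761⌋ = 22 − 21 = 1
n=27: ⌊(28·615+546)/761⌋ − ⌊(27·615+546)/761⌋ = ⌊17766/761⌋ − ⌊17151/761⌋ = 23 − 22 = 1
n=28: ⌊(29·615+546)/761⌋ − ⌊(28·615+546)/761⌋ = ⌊18381/761⌋ − ⌊17766/761⌋ = 24 − 23 = 1
n=29: ⌊(30·615+546)/761⌋ − ⌊(29·615+546)/761⌋ = ⌊18996/761⌋ − ⌊18381/761⌋ = 24 − 24 = 0
n=30: ⌊(31·615+546)/761⌋ − ⌊(30·615+546)/761⌋ = ⌊19611/761⌋ − ⌊18996/761⌋ = 25 − 24 = 1
n=31: ⌊(32·615+546)/761⌋ − ⌊(31·615+546)/761⌋ = ⌊20226/761⌋ − ⌊19611/761⌋ = 26 − 25 = 1
n=32: ⌊(33·615+546)/761⌋ − ⌊(32·615+546)/761⌋ = ⌊20841/761⌋ − ⌊20226/761⌋ = 27 − 26 = 1
n=33: ⌊(34·615+546)/761⌋ − ⌊(33·615+546)/761⌋ = ⌊21456/761⌋ − ⌊20841/761⌋ = 28 − 27 = 1
n=34: ⌊(35·615+546)/761⌋ − ⌊(34·615+546)/761⌋ = ⌊22071/761⌋ − ⌊21456/761⌋ = 29 − 28 = 1
n=35: ⌊(36·615+546)/761⌋ − ⌊(35·615+546)/761⌋ = ⌊22686/761⌋ − ⌊22071/761⌋ = 29 − 29 = 0
n=36: ⌊(37·615+546)/761⌋ − ⌊(36·615+546)/761⌋ = ⌊23301/761⌋ − ⌊22686/761⌋ = 30 − 29 = 1
n=37: ⌊(38·615+546)/761⌋ − ⌊(37·615+546)/761⌋ = ⌊23916/761⌋ − ⌊23301/761⌋ = 31 − 30 = 1
n=38: ⌊(39·615+546)/761⌋ − ⌊(38·615+546)/761⌋ = ⌊24531/761⌋ − ⌊23916/761⌋ = 32 − 31 = 1
n=39: ⌊(40·615+546)/761⌋ − ⌊(39·615+546)/761⌋ = ⌊25146/761⌋ − ⌊24531/761⌋ = 33 − 32 = 1
n=40: ⌊(41·615+546)/761⌋ − ⌊(40·615+546)/761⌋ = ⌊25761/761⌋ − ⌊25146/761⌋ = 33 − 33 = 0
n=41: ⌊(42·615+546)/761⌋ − ⌊(41·615+546)/761⌋ = ⌊26376/761⌋ − ⌊25761/761⌋ = 34 − 33 = 1
n=42: ⌊(43·615+546)/761⌋ − ⌊(42·615+546)/761⌋ = ⌊26991/761⌋ − ⌊26376/761⌋ = 35 − 34 = 1
n=43: ⌊(44·615+546)/761⌋ − ⌊(43·615+546)/761⌋ = ⌊27606/761⌋ − ⌊26991/761⌋ = 36 − 35 = 1
n=44: ⌊(45·615+546)/761⌋ − ⌊(44·615+546)/761⌋ = ⌊28221/761⌋ − ⌊27606/761⌋ = 37 − 36 = 1
n=45: ⌊(46·615+546)/761⌋ − ⌊(45·615+546)/761⌋ = ⌊28836/761⌋ − ⌊28221/761⌋ = 37 − 37 = 0
n=46: ⌊(47·615+546)/761⌋ − ⌊(46·615+546)/761⌋ = ⌊29451/761⌋ − ⌊28836/761⌋ = 38 − 37 = 1
n=47: ⌊(48·615+546)/761⌋ − ⌊(47·615+546)/761⌋ = ⌊30066/761⌋ − ⌊29451/761⌋ = 39 − 38 = 1
n=48: ⌊(49·615+546)/761⌋ − ⌊(48·615+546)/761⌋ = ⌊30681/761⌋ − ⌊30066/761⌋ = 40 − 39 = 1
n=49: ⌊(50·615+546)/761⌋ − ⌊(49·615+546)/761⌋ = ⌊31296/761⌋ − ⌊30681/761⌋ = 41 − 40 = 1
n=50: ⌊(51·615+546)/761⌋ − ⌊(50·615+546)/761⌋ = ⌊31911/761⌋ − ⌊31296/761⌋ = 41 − 41 = 0
n=51: ⌊(52·615+546)/761⌋ − ⌊(51·615+546)/761⌋ = ⌊32526/761⌋ − ⌊31911/761⌋ = 42 − 41 = 1
n=52: ⌊(53·615+546)/761⌋ − ⌊(52·615+546)/761⌋ = ⌊33141/761⌋ − ⌊32526/761⌋ = 43 − 42 = 1
n=53: ⌊(54·615+546)/761⌋ − ⌊(53·615+546)/761⌋ = ⌊33756/761⌋ − ⌊33141/761⌋ = 44 − 43 = 1
n=54: ⌊(55·615+546)/761⌋ − ⌊(54·615+546)/761⌋ = ⌊34371/761⌋ − ⌊33756/761⌋ = 45 − 44 = 1
n=55: ⌊(56·615+546)/761⌋ − ⌊(55·615+546)/761⌋ = ⌊34986/761⌋ − ⌊34371/761⌋ = 45 − 45 = 0
n=56: ⌊(57·615+546)/761⌋ − ⌊(56·615+546)/761⌋ = ⌊35601/761⌋ − ⌊34986/761⌋ = 46 − 45 = 1
n=57: ⌊(58·615+546)/761⌋ − ⌊(57·615+546)/761⌋ = ⌊36216/761⌋ − ⌊35601/761⌋ = 47 − 46 = 1
n=58: ⌊(59·615+546)/761⌋ − ⌊(58·615+546)/761⌋ = ⌊36831/761⌋ − ⌊36216/761⌋ = 48 − 47 = 1
n=59: ⌊(60·615+546)/761⌋ − ⌊(59·615+546)/761⌋ = ⌊37446/761⌋ − ⌊36831/761⌋ = 49 − 48 = 1
n=60: ⌊(61·615+546)/761⌋ − ⌊(60·615+546)/761⌋ = ⌊38061/761⌋ − ⌊37446/761⌋ = 50 − 49 = 1
n=61: ⌊(62·615+546)/761⌋ − ⌊(61·615+546)/761⌋ = ⌊38676/761⌋ − ⌊38061/761⌋ = 50 − 50 = 0
n=62: ⌊(63·615+546)/761⌋ − ⌊(62·615+546)/761⌋ = ⌊39291/761⌋ − ⌊38676/761⌋ = 51 − 50 = 1
n=63: ⌊(64·615+546)/761⌋ − ⌊(63·615+546)/761⌋ = ⌊39906/761⌋ − ⌊39291/761⌋ = 52 − 51 = 1
n=64: ⌊(65·615+546)/761⌋ − ⌊(64·615+546)/761⌋ = ⌊40521/761⌋ − ⌊39906/761⌋ = 53 − 52 = 1
n=65: ⌊(66·615+546)/761⌋ − ⌊(65·615+546)/761⌋ = ⌊41136/761⌋ − ⌊40521/761⌋ = 54 − 53 = 1
n=66: ⌊(67·615+546)/761⌋ − ⌊(66·615+546)/761⌋ = ⌊41751/761⌋ − ⌊41136/761⌋ = 54 − 54 = 0
n=67: ⌊(68·615+546)/761⌋ − ⌊(67·615+546)/761⌋ = ⌊42366/761⌋ − ⌊41751/761⌋ = 55 − 54 = 1
n=68: ⌊(69·615+546)/761⌋ − ⌊(68·615+546)/761⌋ = ⌊42981/761⌋ − ⌊42366/761⌋ = 56 − 55 = 1
n=69: ⌊(70·615+546)/761⌋ − ⌊(69·615+546)/761⌋ = ⌊43596/761⌋ − ⌊42981/761⌋ = 57 − 56 = 1
n=70: ⌊(71·615+546)/761⌋ − ⌊(70·615+546)/761⌋ = ⌊44211/761⌋ − ⌊43596/761⌋ = 58 − 57 = 1
n=71: ⌊(72·615+546)/761⌋ − ⌊(71·615+546)/761⌋ = ⌊44826/761⌋ − ⌊44211/761⌋ = 58 − 58 = 0
n=72: ⌊(73·615+546)/761⌋ − ⌊(72·615+546)/761⌋ = ⌊45441/761⌋ − ⌊44826/761⌋ = 59 − 58 = 1
n=73: ⌊(74·615+546)/761⌋ − ⌊(73·615+546)/761⌋ = ⌊46056/761⌋ − ⌊45441/761⌋ = 60 − 59 = 1
n=74: ⌊(75·615+546)/761⌋ − ⌊(74·615+546)/761⌋ = ⌊46671/761⌋ − ⌊46056/761⌋ = 61 − 60 = 1
n=75: ⌊(76·615+546)/761⌋ − ⌊(75·615+546)/761⌋ = ⌊47286/761⌋ − ⌊46671/761⌋ = 62 − 61 = 1
n=76: ⌊(77·615+546)/761⌋ − ⌊(76·615+546)/761⌋ = ⌊47901/761⌋ − ⌊47286/761⌋ = 62 − 62 = 0
n=77: ⌊(78·615+546)/761⌋ − ⌊(77·615+546)/761⌋ = ⌊48516/761⌋ − ⌊47901/761⌋ = 63 − 62 = 1
n=78: ⌊(79·615+546)/761⌋ − ⌊(78·615+546)/761⌋ = ⌊49131/761⌋ − ⌊48516/761⌋ = 64 − 63 = 1
n=79: ⌊(80·615+546)/761⌋ − ⌊(79·615+546)/761⌋ = ⌊49746/761⌋ − ⌊49131/761⌋ = 65 − 64 = 1
n=80: ⌊(81·615+546)/761⌋ − ⌊(80·615+546)/761⌋ = ⌊50361/761⌋ − ⌊49746/761⌋ = 66 − 65 = 1
n=81: ⌊(82·615+546)/761⌋ − ⌊(81·615+546)/761⌋ = ⌊50976/761⌋ − ⌊50361/761⌋ = 66 − 66 = 0
n=82: ⌊(83·615+546)/761⌋ − ⌊(82·615+546)/761⌋ = ⌊51591/761⌋ − ⌊50976/761⌋ = 67 − 66 = 1
n=83: ⌊(84·615+546)/761⌋ − ⌊(83·615+546)/761⌋ = ⌊52206/761⌋ − ⌊51591/761⌋ = 68 − 67 = 1
n=84: ⌊(85·615+546)/761⌋ − ⌊(84·615+546)/761⌋ = ⌊52821/761⌋ − ⌊52206/761⌋ = 69 − 68 = 1
n=85: ⌊(86·615+546)/761⌋ − ⌊(85·615+546)/761⌋ = ⌊53436/761⌋ − ⌊52821/761⌋ = 70 − 69 = 1
n=86: ⌊(87·615+546)/761⌋ − ⌊(86·615+546)/761⌋ = ⌊54051/761⌋ − ⌊53436/761⌋ = 71 − 70 = 1


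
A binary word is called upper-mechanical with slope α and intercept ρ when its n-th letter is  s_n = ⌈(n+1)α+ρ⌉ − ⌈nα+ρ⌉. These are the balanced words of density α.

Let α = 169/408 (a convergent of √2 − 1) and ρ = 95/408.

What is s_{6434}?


0

(n+1)α + ρ = (6435·169 + 95) / 408 = 1087610/408
nα + ρ     = (6434·169 + 95) / 408 = 1087441/408
⌈1087610/408⌉ = 2666,  ⌈1087441/408⌉ = 2666
s_{6434} = 2666 − 2666 = 0


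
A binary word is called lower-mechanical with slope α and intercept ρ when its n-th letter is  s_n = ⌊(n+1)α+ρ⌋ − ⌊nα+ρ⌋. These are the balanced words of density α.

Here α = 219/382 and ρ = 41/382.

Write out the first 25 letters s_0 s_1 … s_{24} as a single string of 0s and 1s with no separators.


0101011010101101011010101

n=0: ⌊(1·219+41)/382⌋ − ⌊(0·219+41)/382⌋ = ⌊260/382⌋ − ⌊41/382⌋ = 0 − 0 = 0
n=1: ⌊(2·219+41)/382⌋ − ⌊(1·219+41)/382⌋ = ⌊479/382⌋ − ⌊260/382⌋ = 1 − 0 = 1
n=2: ⌊(3·219+41)/382⌋ − ⌊(2·219+41)/382⌋ = ⌊698/382⌋ − ⌊479/382⌋ = 1 − 1 = 0
n=3: ⌊(4·219+41)/382⌋ − ⌊(3·219+41)/382⌋ = ⌊917/382⌋ − ⌊698/382⌋ = 2 − 1 = 1
n=4: ⌊(5·219+41)/382⌋ − ⌊(4·219+41)/382⌋ = ⌊1136/382⌋ − ⌊917/382⌋ = 2 − 2 = 0
n=5: ⌊(6·219+41)/382⌋ − ⌊(5·219+41)/382⌋ = ⌊1355/382⌋ − ⌊1136/382⌋ = 3 − 2 = 1
n=6: ⌊(7·219+41)/382⌋ − ⌊(6·219+41)/382⌋ = ⌊1574/382⌋ − ⌊1355/382⌋ = 4 − 3 = 1
n=7: ⌊(8·219+41)/382⌋ − ⌊(7·219+41)/382⌋ = ⌊1793/382⌋ − ⌊1574/382⌋ = 4 − 4 = 0
n=8: ⌊(9·219+41)/382⌋ − ⌊(8·219+41)/382⌋ = ⌊2012/382⌋ − ⌊1793/382⌋ = 5 − 4 = 1
n=9: ⌊(10·219+41)/382⌋ − ⌊(9·219+41)/382⌋ = ⌊2231/382⌋ − ⌊2012/382⌋ = 5 − 5 = 0
n=10: ⌊(11·219+41)/382⌋ − ⌊(10·219+41)/382⌋ = ⌊2450/382⌋ − ⌊2231/382⌋ = 6 − 5 = 1
n=11: ⌊(12·219+41)/382⌋ − ⌊(11·219+41)/382⌋ = ⌊2669/382⌋ − ⌊2450/382⌋ = 6 − 6 = 0
n=12: ⌊(13·219+41)/382⌋ − ⌊(12·219+41)/382⌋ = ⌊2888/382⌋ − ⌊2669/382⌋ = 7 − 6 = 1
n=13: ⌊(14·219+41)/382⌋ − ⌊(13·219+41)/382⌋ = ⌊3107/382⌋ − ⌊2888/382⌋ = 8 − 7 = 1
n=14: ⌊(15·219+41)/382⌋ − ⌊(14·219+41)/382⌋ = ⌊3326/382⌋ − ⌊3107/382⌋ = 8 − 8 = 0
n=15: ⌊(16·219+41)/382⌋ − ⌊(15·219+41)/382⌋ = ⌊3545/382⌋ − ⌊3326/382⌋ = 9 − 8 = 1
n=16: ⌊(17·219+41)/382⌋ − ⌊(16·219+41)/382⌋ = ⌊3764/382⌋ − ⌊3545/382⌋ = 9 − 9 = 0
n=17: ⌊(18·219+41)/382⌋ − ⌊(17·219+41)/382⌋ = ⌊3983/382⌋ − ⌊3764/382⌋ = 10 − 9 = 1
n=18: ⌊(19·219+41)/382⌋ − ⌊(18·219+41)/382⌋ = ⌊4202/382⌋ − ⌊3983/382⌋ = 11 − 10 = 1
n=19: ⌊(20·219+41)/382⌋ − ⌊(19·219+41)/382⌋ = ⌊4421/382⌋ − ⌊4202/382⌋ = 11 − 11 = 0
n=20: ⌊(21·219+41)/382⌋ − ⌊(20·219+41)/382⌋ = ⌊4640/382⌋ − ⌊4421/382⌋ = 12 − 11 = 1
n=21: ⌊(22·219+41)/382⌋ − ⌊(21·219+41)/382⌋ = ⌊4859/382⌋ − ⌊4640/382⌋ = 12 − 12 = 0
n=22: ⌊(23·219+41)/382⌋ − ⌊(22·219+41)/382⌋ = ⌊5078/382⌋ − ⌊4859/382⌋ = 13 − 12 = 1
n=23: ⌊(24·219+41)/382⌋ − ⌊(23·219+41)/382⌋ = ⌊5297/382⌋ − ⌊5078/382⌋ = 13 − 13 = 0
n=24: ⌊(25·219+41)/382⌋ − ⌊(24·219+41)/382⌋ = ⌊5516/382⌋ − ⌊5297/382⌋ = 14 − 13 = 1


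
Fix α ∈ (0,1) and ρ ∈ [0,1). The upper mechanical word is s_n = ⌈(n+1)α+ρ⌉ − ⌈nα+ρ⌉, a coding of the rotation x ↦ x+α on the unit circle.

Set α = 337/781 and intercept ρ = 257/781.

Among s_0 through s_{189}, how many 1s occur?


#1s = Σ_{n=0}^{189} s_n = Σ_{n=0}^{189} (⌈(n+1)α+ρ⌉ − ⌈nα+ρ⌉)
the sum telescopes: every ⌈nα+ρ⌉ with 0 < n < 190 appears once with + and once with −, leaving ⌈190α+ρ⌉ − ⌈0·α+ρ⌉
190α + ρ = (190·337 + 257) / 781 = 64287/781
ρ = 257/781
⌈64287/781⌉ = 83,  ⌈257/781⌉ = 1
#1s = 83 − 1 = 82

82


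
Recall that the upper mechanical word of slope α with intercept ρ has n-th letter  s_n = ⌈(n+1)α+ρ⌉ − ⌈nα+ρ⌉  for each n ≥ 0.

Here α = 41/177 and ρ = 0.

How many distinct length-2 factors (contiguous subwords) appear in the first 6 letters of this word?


3

t_n = ⌈(n·41)/177⌉ for n = 0 … 6:
  n=0…6: ⌈0/177⌉=0 ⌈41/177⌉=1 ⌈82/177⌉=1 ⌈123/177⌉=1 ⌈164/177⌉=1 ⌈205/177⌉=2 ⌈246/177⌉=2
s_n = t_(n+1) − t_n for n = 0 … 5 gives
prefix = 100010
slide a length-2 window over [0..1] … [4..5] (5 windows); first occurrence of each distinct factor:
  [  0..  1] 10
  [  1..  2] 00
  [  3..  4] 01
  (the other 2 windows repeat one of these)
distinct factors: {00, 01, 10}
count = 3  (Sturmian bound for length 2 is 3)


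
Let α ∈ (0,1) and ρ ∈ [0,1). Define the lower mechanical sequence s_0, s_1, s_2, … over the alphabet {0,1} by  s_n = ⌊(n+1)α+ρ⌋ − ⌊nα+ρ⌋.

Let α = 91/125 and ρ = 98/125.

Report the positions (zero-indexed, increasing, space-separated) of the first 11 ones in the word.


n=0: ⌊189/125⌋−⌊98/125⌋ = 1−0 = 1  ← one
n=1: ⌊280/125⌋−⌊189/125⌋ = 2−1 = 1  ← one
n=2: ⌊371/125⌋−⌊280/125⌋ = 2−2 = 0
n=3: ⌊462/125⌋−⌊371/125⌋ = 3−2 = 1  ← one
n=4: ⌊553/125⌋−⌊462/125⌋ = 4−3 = 1  ← one
n=5: ⌊644/125⌋−⌊553/125⌋ = 5−4 = 1  ← one
n=6: ⌊735/125⌋−⌊644/125⌋ = 5−5 = 0
n=7: ⌊826/125⌋−⌊735/125⌋ = 6−5 = 1  ← one
n=8: ⌊917/125⌋−⌊826/125⌋ = 7−6 = 1  ← one
n=9: ⌊1008/125⌋−⌊917/125⌋ = 8−7 = 1  ← one
n=10: ⌊1099/125⌋−⌊1008/125⌋ = 8−8 = 0
n=11: ⌊1190/125⌋−⌊1099/125⌋ = 9−8 = 1  ← one
n=12: ⌊1281/125⌋−⌊1190/125⌋ = 10−9 = 1  ← one
n=13: ⌊1372/125⌋−⌊1281/125⌋ = 10−10 = 0
n=14: ⌊1463/125⌋−⌊1372/125⌋ = 11−10 = 1  ← one
positions of the first 11 ones: 0 1 3 4 5 7 8 9 11 12 14

0 1 3 4 5 7 8 9 11 12 14


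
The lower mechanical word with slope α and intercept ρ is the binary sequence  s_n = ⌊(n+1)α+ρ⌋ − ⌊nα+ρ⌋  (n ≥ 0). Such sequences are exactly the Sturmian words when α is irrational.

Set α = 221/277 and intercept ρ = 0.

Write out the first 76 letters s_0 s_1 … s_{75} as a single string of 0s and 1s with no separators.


n=0: ⌊(1·221)/277⌋ − ⌊(0·221)/277⌋ = ⌊221/277⌋ − ⌊0/277⌋ = 0 − 0 = 0
n=1: ⌊(2·221)/277⌋ − ⌊(1·221)/277⌋ = ⌊442/277⌋ − ⌊221/277⌋ = 1 − 0 = 1
n=2: ⌊(3·221)/277⌋ − ⌊(2·221)/277⌋ = ⌊663/277⌋ − ⌊442/277⌋ = 2 − 1 = 1
n=3: ⌊(4·221)/277⌋ − ⌊(3·221)/277⌋ = ⌊884/277⌋ − ⌊663/277⌋ = 3 − 2 = 1
n=4: ⌊(5·221)/277⌋ − ⌊(4·221)/277⌋ = ⌊1105/277⌋ − ⌊884/277⌋ = 3 − 3 = 0
n=5: ⌊(6·221)/277⌋ − ⌊(5·221)/277⌋ = ⌊1326/277⌋ − ⌊1105/277⌋ = 4 − 3 = 1
n=6: ⌊(7·221)/277⌋ − ⌊(6·221)/277⌋ = ⌊1547/277⌋ − ⌊1326/277⌋ = 5 − 4 = 1
n=7: ⌊(8·221)/277⌋ − ⌊(7·221)/277⌋ = ⌊1768/277⌋ − ⌊1547/277⌋ = 6 − 5 = 1
n=8: ⌊(9·221)/277⌋ − ⌊(8·221)/277⌋ = ⌊1989/277⌋ − ⌊1768/277⌋ = 7 − 6 = 1
n=9: ⌊(10·221)/277⌋ − ⌊(9·221)/277⌋ = ⌊2210/277⌋ − ⌊1989/277⌋ = 7 − 7 = 0
n=10: ⌊(11·221)/277⌋ − ⌊(10·221)/277⌋ = ⌊2431/277⌋ − ⌊2210/277⌋ = 8 − 7 = 1
n=11: ⌊(12·221)/277⌋ − ⌊(11·221)/277⌋ = ⌊2652/277⌋ − ⌊2431/277⌋ = 9 − 8 = 1
n=12: ⌊(13·221)/277⌋ − ⌊(12·221)/277⌋ = ⌊2873/277⌋ − ⌊2652/277⌋ = 10 − 9 = 1
n=13: ⌊(14·221)/277⌋ − ⌊(13·221)/277⌋ = ⌊3094/277⌋ − ⌊2873/277⌋ = 11 − 10 = 1
n=14: ⌊(15·221)/277⌋ − ⌊(14·221)/277⌋ = ⌊3315/277⌋ − ⌊3094/277⌋ = 11 − 11 = 0
n=15: ⌊(16·221)/277⌋ − ⌊(15·221)/277⌋ = ⌊3536/277⌋ − ⌊3315/277⌋ = 12 − 11 = 1
n=16: ⌊(17·221)/277⌋ − ⌊(16·221)/277⌋ = ⌊3757/277⌋ − ⌊3536/277⌋ = 13 − 12 = 1
n=17: ⌊(18·221)/277⌋ − ⌊(17·221)/277⌋ = ⌊3978/277⌋ − ⌊3757/277⌋ = 14 − 13 = 1
n=18: ⌊(19·221)/277⌋ − ⌊(18·221)/277⌋ = ⌊4199/277⌋ − ⌊3978/277⌋ = 15 − 14 = 1
n=19: ⌊(20·221)/277⌋ − ⌊(19·221)/277⌋ = ⌊4420/277⌋ − ⌊4199/277⌋ = 15 − 15 = 0
n=20: ⌊(21·221)/277⌋ − ⌊(20·221)/277⌋ = ⌊4641/277⌋ − ⌊4420/277⌋ = 16 − 15 = 1
n=21: ⌊(22·221)/277⌋ − ⌊(21·221)/277⌋ = ⌊4862/277⌋ − ⌊4641/277⌋ = 17 − 16 = 1
n=22: ⌊(23·221)/277⌋ − ⌊(22·221)/277⌋ = ⌊5083/277⌋ − ⌊4862/277⌋ = 18 − 17 = 1
n=23: ⌊(24·221)/277⌋ − ⌊(23·221)/277⌋ = ⌊5304/277⌋ − ⌊5083/277⌋ = 19 − 18 = 1
n=24: ⌊(25·221)/277⌋ − ⌊(24·221)/277⌋ = ⌊5525/277⌋ − ⌊5304/277⌋ = 19 − 19 = 0
n=25: ⌊(26·221)/277⌋ − ⌊(25·221)/277⌋ = ⌊5746/277⌋ − ⌊5525/277⌋ = 20 − 19 = 1
n=26: ⌊(27·221)/277⌋ − ⌊(26·221)/277⌋ = ⌊5967/277⌋ − ⌊5746/277⌋ = 21 − 20 = 1
n=27: ⌊(28·221)/277⌋ − ⌊(27·221)/277⌋ = ⌊6188/277⌋ − ⌊5967/277⌋ = 22 − 21 = 1
n=28: ⌊(29·221)/277⌋ − ⌊(28·221)/277⌋ = ⌊6409/277⌋ − ⌊6188/277⌋ = 23 − 22 = 1
n=29: ⌊(30·221)/277⌋ − ⌊(29·221)/277⌋ = ⌊6630/277⌋ − ⌊6409/277⌋ = 23 − 23 = 0
n=30: ⌊(31·221)/277⌋ − ⌊(30·221)/277⌋ = ⌊6851/277⌋ − ⌊6630/277⌋ = 24 − 23 = 1
n=31: ⌊(32·221)/277⌋ − ⌊(31·221)/277⌋ = ⌊7072/277⌋ − ⌊6851/277⌋ = 25 − 24 = 1
n=32: ⌊(33·221)/277⌋ − ⌊(32·221)/277⌋ = ⌊7293/277⌋ − ⌊7072/277⌋ = 26 − 25 = 1
n=33: ⌊(34·221)/277⌋ − ⌊(33·221)/277⌋ = ⌊7514/277⌋ − ⌊7293/277⌋ = 27 − 26 = 1
n=34: ⌊(35·221)/277⌋ − ⌊(34·221)/277⌋ = ⌊7735/277⌋ − ⌊7514/277⌋ = 27 − 27 = 0
n=35: ⌊(36·221)/277⌋ − ⌊(35·221)/277⌋ = ⌊7956/277⌋ − ⌊7735/277⌋ = 28 − 27 = 1
n=36: ⌊(37·221)/277⌋ − ⌊(36·221)/277⌋ = ⌊8177/277⌋ − ⌊7956/277⌋ = 29 − 28 = 1
n=37: ⌊(38·221)/277⌋ − ⌊(37·221)/277⌋ = ⌊8398/277⌋ − ⌊8177/277⌋ = 30 − 29 = 1
n=38: ⌊(39·221)/277⌋ − ⌊(38·221)/277⌋ = ⌊8619/277⌋ − ⌊8398/277⌋ = 31 − 30 = 1
n=39: ⌊(40·221)/277⌋ − ⌊(39·221)/277⌋ = ⌊8840/277⌋ − ⌊8619/277⌋ = 31 − 31 = 0
n=40: ⌊(41·221)/277⌋ − ⌊(40·221)/277⌋ = ⌊9061/277⌋ − ⌊8840/277⌋ = 32 − 31 = 1
n=41: ⌊(42·221)/277⌋ − ⌊(41·221)/277⌋ = ⌊9282/277⌋ − ⌊9061/277⌋ = 33 − 32 = 1
n=42: ⌊(43·221)/277⌋ − ⌊(42·221)/277⌋ = ⌊9503/277⌋ − ⌊9282/277⌋ = 34 − 33 = 1
n=43: ⌊(44·221)/277⌋ − ⌊(43·221)/277⌋ = ⌊9724/277⌋ − ⌊9503/277⌋ = 35 − 34 = 1
n=44: ⌊(45·221)/277⌋ − ⌊(44·221)/277⌋ = ⌊9945/277⌋ − ⌊9724/277⌋ = 35 − 35 = 0
n=45: ⌊(46·221)/277⌋ − ⌊(45·221)/277⌋ = ⌊10166/277⌋ − ⌊9945/277⌋ = 36 − 35 = 1
n=46: ⌊(47·221)/277⌋ − ⌊(46·221)/277⌋ = ⌊10387/277⌋ − ⌊10166/277⌋ = 37 − 36 = 1
n=47: ⌊(48·221)/277⌋ − ⌊(47·221)/277⌋ = ⌊10608/277⌋ − ⌊10387/277⌋ = 38 − 37 = 1
n=48: ⌊(49·221)/277⌋ − ⌊(48·221)/277⌋ = ⌊10829/277⌋ − ⌊10608/277⌋ = 39 − 38 = 1
n=49: ⌊(50·221)/277⌋ − ⌊(49·221)/277⌋ = ⌊11050/277⌋ − ⌊10829/277⌋ = 39 − 39 = 0
n=50: ⌊(51·221)/277⌋ − ⌊(50·221)/277⌋ = ⌊11271/277⌋ − ⌊11050/277⌋ = 40 − 39 = 1
n=51: ⌊(52·221)/277⌋ − ⌊(51·221)/277⌋ = ⌊11492/277⌋ − ⌊11271/277⌋ = 41 − 40 = 1
n=52: ⌊(53·221)/277⌋ − ⌊(52·221)/277⌋ = ⌊11713/277⌋ − ⌊11492/277⌋ = 42 − 41 = 1
n=53: ⌊(54·221)/277⌋ − ⌊(53·221)/277⌋ = ⌊11934/277⌋ − ⌊11713/277⌋ = 43 − 42 = 1
n=54: ⌊(55·221)/277⌋ − ⌊(54·221)/277⌋ = ⌊12155/277⌋ − ⌊11934/277⌋ = 43 − 43 = 0
n=55: ⌊(56·221)/277⌋ − ⌊(55·221)/277⌋ = ⌊12376/277⌋ − ⌊12155/277⌋ = 44 − 43 = 1
n=56: ⌊(57·221)/277⌋ − ⌊(56·221)/277⌋ = ⌊12597/277⌋ − ⌊12376/277⌋ = 45 − 44 = 1
n=57: ⌊(58·221)/277⌋ − ⌊(57·221)/277⌋ = ⌊12818/277⌋ − ⌊12597/277⌋ = 46 − 45 = 1
n=58: ⌊(59·221)/277⌋ − ⌊(58·221)/277⌋ = ⌊13039/277⌋ − ⌊12818/277⌋ = 47 − 46 = 1
n=59: ⌊(60·221)/277⌋ − ⌊(59·221)/277⌋ = ⌊13260/277⌋ − ⌊13039/277⌋ = 47 − 47 = 0
n=60: ⌊(61·221)/277⌋ − ⌊(60·221)/277⌋ = ⌊13481/277⌋ − ⌊13260/277⌋ = 48 − 47 = 1
n=61: ⌊(62·221)/277⌋ − ⌊(61·221)/277⌋ = ⌊13702/277⌋ − ⌊13481/277⌋ = 49 − 48 = 1
n=62: ⌊(63·221)/277⌋ − ⌊(62·221)/277⌋ = ⌊13923/277⌋ − ⌊13702/277⌋ = 50 − 49 = 1
n=63: ⌊(64·221)/277⌋ − ⌊(63·221)/277⌋ = ⌊14144/277⌋ − ⌊13923/277⌋ = 51 − 50 = 1
n=64: ⌊(65·221)/277⌋ − ⌊(64·221)/277⌋ = ⌊14365/277⌋ − ⌊14144/277⌋ = 51 − 51 = 0
n=65: ⌊(66·221)/277⌋ − ⌊(65·221)/277⌋ = ⌊14586/277⌋ − ⌊14365/277⌋ = 52 − 51 = 1
n=66: ⌊(67·221)/277⌋ − ⌊(66·221)/277⌋ = ⌊14807/277⌋ − ⌊14586/277⌋ = 53 − 52 = 1
n=67: ⌊(68·221)/277⌋ − ⌊(67·221)/277⌋ = ⌊15028/277⌋ − ⌊14807/277⌋ = 54 − 53 = 1
n=68: ⌊(69·221)/277⌋ − ⌊(68·221)/277⌋ = ⌊15249/277⌋ − ⌊15028/277⌋ = 55 − 54 = 1
n=69: ⌊(70·221)/277⌋ − ⌊(69·221)/277⌋ = ⌊15470/277⌋ − ⌊15249/277⌋ = 55 − 55 = 0
n=70: ⌊(71·221)/277⌋ − ⌊(70·221)/277⌋ = ⌊15691/277⌋ − ⌊15470/277⌋ = 56 − 55 = 1
n=71: ⌊(72·221)/277⌋ − ⌊(71·221)/277⌋ = ⌊15912/277⌋ − ⌊15691/277⌋ = 57 − 56 = 1
n=72: ⌊(73·221)/277⌋ − ⌊(72·221)/277⌋ = ⌊16133/277⌋ − ⌊15912/277⌋ = 58 − 57 = 1
n=73: ⌊(74·221)/277⌋ − ⌊(73·221)/277⌋ = ⌊16354/277⌋ − ⌊16133/277⌋ = 59 − 58 = 1
n=74: ⌊(75·221)/277⌋ − ⌊(74·221)/277⌋ = ⌊16575/277⌋ − ⌊16354/277⌋ = 59 − 59 = 0
n=75: ⌊(76·221)/277⌋ − ⌊(75·221)/277⌋ = ⌊16796/277⌋ − ⌊16575/277⌋ = 60 − 59 = 1

0111011110111101111011110111101111011110111101111011110111101111011110111101


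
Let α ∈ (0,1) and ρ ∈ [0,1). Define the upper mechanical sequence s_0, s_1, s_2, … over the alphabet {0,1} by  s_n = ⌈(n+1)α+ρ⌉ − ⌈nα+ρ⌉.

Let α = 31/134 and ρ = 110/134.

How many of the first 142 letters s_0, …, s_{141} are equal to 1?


#1s = Σ_{n=0}^{141} s_n = Σ_{n=0}^{141} (⌈(n+1)α+ρ⌉ − ⌈nα+ρ⌉)
the sum telescopes: every ⌈nα+ρ⌉ with 0 < n < 142 appears once with + and once with −, leaving ⌈142α+ρ⌉ − ⌈0·α+ρ⌉
142α + ρ = (142·31 + 110) / 134 = 4512/134
ρ = 110/134
⌈4512/134⌉ = 34,  ⌈110/134⌉ = 1
#1s = 34 − 1 = 33

33


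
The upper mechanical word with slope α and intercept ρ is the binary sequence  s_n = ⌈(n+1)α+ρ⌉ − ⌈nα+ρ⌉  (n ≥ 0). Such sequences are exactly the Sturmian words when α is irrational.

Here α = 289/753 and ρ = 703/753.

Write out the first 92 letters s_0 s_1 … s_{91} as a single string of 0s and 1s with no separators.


n=0: ⌈(1·289+703)/753⌉ − ⌈(0·289+703)/753⌉ = ⌈992/753⌉ − ⌈703/753⌉ = 2 − 1 = 1
n=1: ⌈(2·289+703)/753⌉ − ⌈(1·289+703)/753⌉ = ⌈1281/753⌉ − ⌈992/753⌉ = 2 − 2 = 0
n=2: ⌈(3·289+703)/753⌉ − ⌈(2·289+703)/753⌉ = ⌈1570/753⌉ − ⌈1281/753⌉ = 3 − 2 = 1
n=3: ⌈(4·289+703)/753⌉ − ⌈(3·289+703)/753⌉ = ⌈1859/753⌉ − ⌈1570/753⌉ = 3 − 3 = 0
n=4: ⌈(5·289+703)/753⌉ − ⌈(4·289+703)/753⌉ = ⌈2148/753⌉ − ⌈1859/753⌉ = 3 − 3 = 0
n=5: ⌈(6·289+703)/753⌉ − ⌈(5·289+703)/753⌉ = ⌈2437/753⌉ − ⌈2148/753⌉ = 4 − 3 = 1
n=6: ⌈(7·289+703)/753⌉ − ⌈(6·289+703)/753⌉ = ⌈2726/753⌉ − ⌈2437/753⌉ = 4 − 4 = 0
n=7: ⌈(8·289+703)/753⌉ − ⌈(7·289+703)/753⌉ = ⌈3015/753⌉ − ⌈2726/753⌉ = 5 − 4 = 1
n=8: ⌈(9·289+703)/753⌉ − ⌈(8·289+703)/753⌉ = ⌈3304/753⌉ − ⌈3015/753⌉ = 5 − 5 = 0
n=9: ⌈(10·289+703)/753⌉ − ⌈(9·289+703)/753⌉ = ⌈3593/753⌉ − ⌈3304/753⌉ = 5 − 5 = 0
n=10: ⌈(11·289+703)/753⌉ − ⌈(10·289+703)/753⌉ = ⌈3882/753⌉ − ⌈3593/753⌉ = 6 − 5 = 1
n=11: ⌈(12·289+703)/753⌉ − ⌈(11·289+703)/753⌉ = ⌈4171/753⌉ − ⌈3882/753⌉ = 6 − 6 = 0
n=12: ⌈(13·289+703)/753⌉ − ⌈(12·289+703)/753⌉ = ⌈4460/753⌉ − ⌈4171/753⌉ = 6 − 6 = 0
n=13: ⌈(14·289+703)/753⌉ − ⌈(13·289+703)/753⌉ = ⌈4749/753⌉ − ⌈4460/753⌉ = 7 − 6 = 1
n=14: ⌈(15·289+703)/753⌉ − ⌈(14·289+703)/753⌉ = ⌈5038/753⌉ − ⌈4749/753⌉ = 7 − 7 = 0
n=15: ⌈(16·289+703)/753⌉ − ⌈(15·289+703)/753⌉ = ⌈5327/753⌉ − ⌈5038/753⌉ = 8 − 7 = 1
n=16: ⌈(17·289+703)/753⌉ − ⌈(16·289+703)/753⌉ = ⌈5616/753⌉ − ⌈5327/753⌉ = 8 − 8 = 0
n=17: ⌈(18·289+703)/753⌉ − ⌈(17·289+703)/753⌉ = ⌈5905/753⌉ − ⌈5616/753⌉ = 8 − 8 = 0
n=18: ⌈(19·289+703)/753⌉ − ⌈(18·289+703)/753⌉ = ⌈6194/753⌉ − ⌈5905/753⌉ = 9 − 8 = 1
n=19: ⌈(20·289+703)/753⌉ − ⌈(19·289+703)/753⌉ = ⌈6483/753⌉ − ⌈6194/753⌉ = 9 − 9 = 0
n=20: ⌈(21·289+703)/753⌉ − ⌈(20·289+703)/753⌉ = ⌈6772/753⌉ − ⌈6483/753⌉ = 9 − 9 = 0
n=21: ⌈(22·289+703)/753⌉ − ⌈(21·289+703)/753⌉ = ⌈7061/753⌉ − ⌈6772/753⌉ = 10 − 9 = 1
n=22: ⌈(23·289+703)/753⌉ − ⌈(22·289+703)/753⌉ = ⌈7350/753⌉ − ⌈7061/753⌉ = 10 − 10 = 0
n=23: ⌈(24·289+703)/753⌉ − ⌈(23·289+703)/753⌉ = ⌈7639/753⌉ − ⌈7350/753⌉ = 11 − 10 = 1
n=24: ⌈(25·289+703)/753⌉ − ⌈(24·289+703)/753⌉ = ⌈7928/753⌉ − ⌈7639/753⌉ = 11 − 11 = 0
n=25: ⌈(26·289+703)/753⌉ − ⌈(25·289+703)/753⌉ = ⌈8217/753⌉ − ⌈7928/753⌉ = 11 − 11 = 0
n=26: ⌈(27·289+703)/753⌉ − ⌈(26·289+703)/753⌉ = ⌈8506/753⌉ − ⌈8217/753⌉ = 12 − 11 = 1
n=27: ⌈(28·289+703)/753⌉ − ⌈(27·289+703)/753⌉ = ⌈8795/753⌉ − ⌈8506/753⌉ = 12 − 12 = 0
n=28: ⌈(29·289+703)/753⌉ − ⌈(28·289+703)/753⌉ = ⌈9084/753⌉ − ⌈8795/753⌉ = 13 − 12 = 1
n=29: ⌈(30·289+703)/753⌉ − ⌈(29·289+703)/753⌉ = ⌈9373/753⌉ − ⌈9084/753⌉ = 13 − 13 = 0
n=30: ⌈(31·289+703)/753⌉ − ⌈(30·289+703)/753⌉ = ⌈9662/753⌉ − ⌈9373/753⌉ = 13 − 13 = 0
n=31: ⌈(32·289+703)/753⌉ − ⌈(31·289+703)/753⌉ = ⌈9951/753⌉ − ⌈9662/753⌉ = 14 − 13 = 1
n=32: ⌈(33·289+703)/753⌉ − ⌈(32·289+703)/753⌉ = ⌈10240/753⌉ − ⌈9951/753⌉ = 14 − 14 = 0
n=33: ⌈(34·289+703)/753⌉ − ⌈(33·289+703)/753⌉ = ⌈10529/753⌉ − ⌈10240/753⌉ = 14 − 14 = 0
n=34: ⌈(35·289+703)/753⌉ − ⌈(34·289+703)/753⌉ = ⌈10818/753⌉ − ⌈10529/753⌉ = 15 − 14 = 1
n=35: ⌈(36·289+703)/753⌉ − ⌈(35·289+703)/753⌉ = ⌈11107/753⌉ − ⌈10818/753⌉ = 15 − 15 = 0
n=36: ⌈(37·289+703)/753⌉ − ⌈(36·289+703)/753⌉ = ⌈11396/753⌉ − ⌈11107/753⌉ = 16 − 15 = 1
n=37: ⌈(38·289+703)/753⌉ − ⌈(37·289+703)/753⌉ = ⌈11685/753⌉ − ⌈11396/753⌉ = 16 − 16 = 0
n=38: ⌈(39·289+703)/753⌉ − ⌈(38·289+703)/753⌉ = ⌈11974/753⌉ − ⌈11685/753⌉ = 16 − 16 = 0
n=39: ⌈(40·289+703)/753⌉ − ⌈(39·289+703)/753⌉ = ⌈12263/753⌉ − ⌈11974/753⌉ = 17 − 16 = 1
n=40: ⌈(41·289+703)/753⌉ − ⌈(40·289+703)/753⌉ = ⌈12552/753⌉ − ⌈12263/753⌉ = 17 − 17 = 0
n=41: ⌈(42·289+703)/753⌉ − ⌈(41·289+703)/753⌉ = ⌈12841/753⌉ − ⌈12552/753⌉ = 18 − 17 = 1
n=42: ⌈(43·289+703)/753⌉ − ⌈(42·289+703)/753⌉ = ⌈13130/753⌉ − ⌈12841/753⌉ = 18 − 18 = 0
n=43: ⌈(44·289+703)/753⌉ − ⌈(43·289+703)/753⌉ = ⌈13419/753⌉ − ⌈13130/753⌉ = 18 − 18 = 0
n=44: ⌈(45·289+703)/753⌉ − ⌈(44·289+703)/753⌉ = ⌈13708/753⌉ − ⌈13419/753⌉ = 19 − 18 = 1
n=45: ⌈(46·289+703)/753⌉ − ⌈(45·289+703)/753⌉ = ⌈13997/753⌉ − ⌈13708/753⌉ = 19 − 19 = 0
n=46: ⌈(47·289+703)/753⌉ − ⌈(46·289+703)/753⌉ = ⌈14286/753⌉ − ⌈13997/753⌉ = 19 − 19 = 0
n=47: ⌈(48·289+703)/753⌉ − ⌈(47·289+703)/753⌉ = ⌈14575/753⌉ − ⌈14286/753⌉ = 20 − 19 = 1
n=48: ⌈(49·289+703)/753⌉ − ⌈(48·289+703)/753⌉ = ⌈14864/753⌉ − ⌈14575/753⌉ = 20 − 20 = 0
n=49: ⌈(50·289+703)/753⌉ − ⌈(49·289+703)/753⌉ = ⌈15153/753⌉ − ⌈14864/753⌉ = 21 − 20 = 1
n=50: ⌈(51·289+703)/753⌉ − ⌈(50·289+703)/753⌉ = ⌈15442/753⌉ − ⌈15153/753⌉ = 21 − 21 = 0
n=51: ⌈(52·289+703)/753⌉ − ⌈(51·289+703)/753⌉ = ⌈15731/753⌉ − ⌈15442/753⌉ = 21 − 21 = 0
n=52: ⌈(53·289+703)/753⌉ − ⌈(52·289+703)/753⌉ = ⌈16020/753⌉ − ⌈15731/753⌉ = 22 − 21 = 1
n=53: ⌈(54·289+703)/753⌉ − ⌈(53·289+703)/753⌉ = ⌈16309/753⌉ − ⌈16020/753⌉ = 22 − 22 = 0
n=54: ⌈(55·289+703)/753⌉ − ⌈(54·289+703)/753⌉ = ⌈16598/753⌉ − ⌈16309/753⌉ = 23 − 22 = 1
n=55: ⌈(56·289+703)/753⌉ − ⌈(55·289+703)/753⌉ = ⌈16887/753⌉ − ⌈16598/753⌉ = 23 − 23 = 0
n=56: ⌈(57·289+703)/753⌉ − ⌈(56·289+703)/753⌉ = ⌈17176/753⌉ − ⌈16887/753⌉ = 23 − 23 = 0
n=57: ⌈(58·289+703)/753⌉ − ⌈(57·289+703)/753⌉ = ⌈17465/753⌉ − ⌈17176/753⌉ = 24 − 23 = 1
n=58: ⌈(59·289+703)/753⌉ − ⌈(58·289+703)/753⌉ = ⌈17754/753⌉ − ⌈17465/753⌉ = 24 − 24 = 0
n=59: ⌈(60·289+703)/753⌉ − ⌈(59·289+703)/753⌉ = ⌈18043/753⌉ − ⌈17754/753⌉ = 24 − 24 = 0
n=60: ⌈(61·289+703)/753⌉ − ⌈(60·289+703)/753⌉ = ⌈18332/753⌉ − ⌈18043/753⌉ = 25 − 24 = 1
n=61: ⌈(62·289+703)/753⌉ − ⌈(61·289+703)/753⌉ = ⌈18621/753⌉ − ⌈18332/753⌉ = 25 − 25 = 0
n=62: ⌈(63·289+703)/753⌉ − ⌈(62·289+703)/753⌉ = ⌈18910/753⌉ − ⌈18621/753⌉ = 26 − 25 = 1
n=63: ⌈(64·289+703)/753⌉ − ⌈(63·289+703)/753⌉ = ⌈19199/753⌉ − ⌈18910/753⌉ = 26 − 26 = 0
n=64: ⌈(65·289+703)/753⌉ − ⌈(64·289+703)/753⌉ = ⌈19488/753⌉ − ⌈19199/753⌉ = 26 − 26 = 0
n=65: ⌈(66·289+703)/753⌉ − ⌈(65·289+703)/753⌉ = ⌈19777/753⌉ − ⌈19488/753⌉ = 27 − 26 = 1
n=66: ⌈(67·289+703)/753⌉ − ⌈(66·289+703)/753⌉ = ⌈20066/753⌉ − ⌈19777/753⌉ = 27 − 27 = 0
n=67: ⌈(68·289+703)/753⌉ − ⌈(67·289+703)/753⌉ = ⌈20355/753⌉ − ⌈20066/753⌉ = 28 − 27 = 1
n=68: ⌈(69·289+703)/753⌉ − ⌈(68·289+703)/753⌉ = ⌈20644/753⌉ − ⌈20355/753⌉ = 28 − 28 = 0
n=69: ⌈(70·289+703)/753⌉ − ⌈(69·289+703)/753⌉ = ⌈20933/753⌉ − ⌈20644/753⌉ = 28 − 28 = 0
n=70: ⌈(71·289+703)/753⌉ − ⌈(70·289+703)/753⌉ = ⌈21222/753⌉ − ⌈20933/753⌉ = 29 − 28 = 1
n=71: ⌈(72·289+703)/753⌉ − ⌈(71·289+703)/753⌉ = ⌈21511/753⌉ − ⌈21222/753⌉ = 29 − 29 = 0
n=72: ⌈(73·289+703)/753⌉ − ⌈(72·289+703)/753⌉ = ⌈21800/753⌉ − ⌈21511/753⌉ = 29 − 29 = 0
n=73: ⌈(74·289+703)/753⌉ − ⌈(73·289+703)/753⌉ = ⌈22089/753⌉ − ⌈21800/753⌉ = 30 − 29 = 1
n=74: ⌈(75·289+703)/753⌉ − ⌈(74·289+703)/753⌉ = ⌈22378/753⌉ − ⌈22089/753⌉ = 30 − 30 = 0
n=75: ⌈(76·289+703)/753⌉ − ⌈(75·289+703)/753⌉ = ⌈22667/753⌉ − ⌈22378/753⌉ = 31 − 30 = 1
n=76: ⌈(77·289+703)/753⌉ − ⌈(76·289+703)/753⌉ = ⌈22956/753⌉ − ⌈22667/753⌉ = 31 − 31 = 0
n=77: ⌈(78·289+703)/753⌉ − ⌈(77·289+703)/753⌉ = ⌈23245/753⌉ − ⌈22956/753⌉ = 31 − 31 = 0
n=78: ⌈(79·289+703)/753⌉ − ⌈(78·289+703)/753⌉ = ⌈23534/753⌉ − ⌈23245/753⌉ = 32 − 31 = 1
n=79: ⌈(80·289+703)/753⌉ − ⌈(79·289+703)/753⌉ = ⌈23823/753⌉ − ⌈23534/753⌉ = 32 − 32 = 0
n=80: ⌈(81·289+703)/753⌉ − ⌈(80·289+703)/753⌉ = ⌈24112/753⌉ − ⌈23823/753⌉ = 33 − 32 = 1
n=81: ⌈(82·289+703)/753⌉ − ⌈(81·289+703)/753⌉ = ⌈24401/753⌉ − ⌈24112/753⌉ = 33 − 33 = 0
n=82: ⌈(83·289+703)/753⌉ − ⌈(82·289+703)/753⌉ = ⌈24690/753⌉ − ⌈24401/753⌉ = 33 − 33 = 0
n=83: ⌈(84·289+703)/753⌉ − ⌈(83·289+703)/753⌉ = ⌈24979/753⌉ − ⌈24690/753⌉ = 34 − 33 = 1
n=84: ⌈(85·289+703)/753⌉ − ⌈(84·289+703)/753⌉ = ⌈25268/753⌉ − ⌈24979/753⌉ = 34 − 34 = 0
n=85: ⌈(86·289+703)/753⌉ − ⌈(85·289+703)/753⌉ = ⌈25557/753⌉ − ⌈25268/753⌉ = 34 − 34 = 0
n=86: ⌈(87·289+703)/753⌉ − ⌈(86·289+703)/753⌉ = ⌈25846/753⌉ − ⌈25557/753⌉ = 35 − 34 = 1
n=87: ⌈(88·289+703)/753⌉ − ⌈(87·289+703)/753⌉ = ⌈26135/753⌉ − ⌈25846/753⌉ = 35 − 35 = 0
n=88: ⌈(89·289+703)/753⌉ − ⌈(88·289+703)/753⌉ = ⌈26424/753⌉ − ⌈26135/753⌉ = 36 − 35 = 1
n=89: ⌈(90·289+703)/753⌉ − ⌈(89·289+703)/753⌉ = ⌈26713/753⌉ − ⌈26424/753⌉ = 36 − 36 = 0
n=90: ⌈(91·289+703)/753⌉ − ⌈(90·289+703)/753⌉ = ⌈27002/753⌉ − ⌈26713/753⌉ = 36 − 36 = 0
n=91: ⌈(92·289+703)/753⌉ − ⌈(91·289+703)/753⌉ = ⌈27291/753⌉ − ⌈27002/753⌉ = 37 − 36 = 1

10100101001001010010010100101001001010010100100101001010010010100101001001010010100100101001
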